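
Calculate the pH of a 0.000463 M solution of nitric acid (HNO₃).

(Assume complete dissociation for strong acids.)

[H⁺] = 0.000463 M for strong acid. pH = -log[H⁺] = -log(0.000463)

pH = 3.33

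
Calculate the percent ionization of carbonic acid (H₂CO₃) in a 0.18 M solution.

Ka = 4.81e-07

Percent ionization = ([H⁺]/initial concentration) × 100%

Using Ka equilibrium: x² + Ka×x - Ka×C = 0. Solving: [H⁺] = 2.9400e-04. Percent = (2.9400e-04/0.18) × 100

Percent ionization = 0.163%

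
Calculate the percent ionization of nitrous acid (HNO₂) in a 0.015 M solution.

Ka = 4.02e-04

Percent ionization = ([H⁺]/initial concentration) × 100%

Using Ka equilibrium: x² + Ka×x - Ka×C = 0. Solving: [H⁺] = 2.2628e-03. Percent = (2.2628e-03/0.015) × 100

Percent ionization = 15.1%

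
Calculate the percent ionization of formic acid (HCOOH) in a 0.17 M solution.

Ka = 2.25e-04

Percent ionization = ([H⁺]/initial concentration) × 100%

Using Ka equilibrium: x² + Ka×x - Ka×C = 0. Solving: [H⁺] = 6.0732e-03. Percent = (6.0732e-03/0.17) × 100

Percent ionization = 3.57%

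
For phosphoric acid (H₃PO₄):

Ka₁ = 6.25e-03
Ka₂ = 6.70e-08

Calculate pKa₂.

pKa₂ = -log(Ka₂) = -log(6.70e-08) = 7.17.

pK_{a2} = 7.17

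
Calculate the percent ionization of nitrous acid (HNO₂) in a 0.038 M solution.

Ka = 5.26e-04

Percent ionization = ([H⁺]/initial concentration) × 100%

Using Ka equilibrium: x² + Ka×x - Ka×C = 0. Solving: [H⁺] = 4.2155e-03. Percent = (4.2155e-03/0.038) × 100

Percent ionization = 11.1%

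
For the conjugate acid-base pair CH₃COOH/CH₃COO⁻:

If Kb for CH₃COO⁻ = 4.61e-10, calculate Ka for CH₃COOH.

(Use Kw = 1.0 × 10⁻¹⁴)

For a conjugate pair Ka × Kb = Kw, so Ka = Kw/Kb = 1.0 × 10⁻¹⁴ / 4.61e-10 = 2.17e-05.

K_a = 2.17e-05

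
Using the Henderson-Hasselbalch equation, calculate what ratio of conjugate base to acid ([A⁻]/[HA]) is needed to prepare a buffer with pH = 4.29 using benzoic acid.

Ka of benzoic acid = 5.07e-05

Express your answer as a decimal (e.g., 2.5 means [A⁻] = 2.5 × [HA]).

pKa = -log(5.07e-05) = 4.2950. pH = pKa + log([A⁻]/[HA]), so log([A⁻]/[HA]) = pH − pKa = 4.29 − 4.2950 = -0.0050. [A⁻]/[HA] = 10^(-0.0050) = 0.989

[A⁻]/[HA] = 0.989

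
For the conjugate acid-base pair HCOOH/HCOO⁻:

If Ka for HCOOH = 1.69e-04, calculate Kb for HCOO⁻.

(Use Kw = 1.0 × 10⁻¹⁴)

For a conjugate pair Ka × Kb = Kw, so Kb = Kw/Ka = 1.0 × 10⁻¹⁴ / 1.69e-04 = 5.92e-11.

K_b = 5.92e-11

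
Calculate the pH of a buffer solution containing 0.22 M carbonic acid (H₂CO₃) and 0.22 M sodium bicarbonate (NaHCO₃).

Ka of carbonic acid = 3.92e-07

pKa = -log(3.92e-07) = 6.41. pH = pKa + log([A⁻]/[HA]) = 6.41 + log(0.22/0.22)

pH = 6.41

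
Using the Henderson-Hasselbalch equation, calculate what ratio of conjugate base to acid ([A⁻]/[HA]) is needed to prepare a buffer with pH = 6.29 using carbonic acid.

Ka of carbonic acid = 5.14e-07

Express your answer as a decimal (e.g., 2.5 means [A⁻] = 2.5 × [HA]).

pKa = -log(5.14e-07) = 6.2890. pH = pKa + log([A⁻]/[HA]), so log([A⁻]/[HA]) = pH − pKa = 6.29 − 6.2890 = 0.0010. [A⁻]/[HA] = 10^(0.0010) = 1.00

[A⁻]/[HA] = 1.00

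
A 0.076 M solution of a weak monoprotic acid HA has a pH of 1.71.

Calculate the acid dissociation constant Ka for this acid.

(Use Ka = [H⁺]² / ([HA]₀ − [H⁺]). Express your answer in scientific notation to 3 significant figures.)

[H⁺] = 10^(−pH) = 10^(−1.71) = 1.950e-02 M. For HA ⇌ H⁺ + A⁻, Ka = [H⁺][A⁻]/[HA] = [H⁺]² / ([HA]₀ − [H⁺]) = (1.950e-02)² / (0.076 − 1.950e-02) = 6.73e-03.

K_a = 6.73e-03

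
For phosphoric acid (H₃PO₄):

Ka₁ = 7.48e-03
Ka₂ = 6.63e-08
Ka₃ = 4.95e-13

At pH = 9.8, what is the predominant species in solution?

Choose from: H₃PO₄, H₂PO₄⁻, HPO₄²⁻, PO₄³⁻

pKa₁ = 2.13, pKa₂ = 7.18, pKa₃ = 12.31. For a polyprotic acid the predominant species crosses at each pKa: below pKa_n the protonated form dominates, above it the deprotonated form does. At pH = 9.8, the predominant species is HPO₄²⁻.

HPO₄²⁻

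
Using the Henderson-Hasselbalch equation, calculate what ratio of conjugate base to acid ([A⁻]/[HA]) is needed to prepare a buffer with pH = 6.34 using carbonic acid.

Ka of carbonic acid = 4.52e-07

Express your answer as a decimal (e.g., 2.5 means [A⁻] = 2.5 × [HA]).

pKa = -log(4.52e-07) = 6.3449. pH = pKa + log([A⁻]/[HA]), so log([A⁻]/[HA]) = pH − pKa = 6.34 − 6.3449 = -0.0049. [A⁻]/[HA] = 10^(-0.0049) = 0.989

[A⁻]/[HA] = 0.989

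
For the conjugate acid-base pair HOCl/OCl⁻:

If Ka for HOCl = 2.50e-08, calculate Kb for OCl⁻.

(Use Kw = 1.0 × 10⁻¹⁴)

For a conjugate pair Ka × Kb = Kw, so Kb = Kw/Ka = 1.0 × 10⁻¹⁴ / 2.50e-08 = 4.00e-07.

K_b = 4.00e-07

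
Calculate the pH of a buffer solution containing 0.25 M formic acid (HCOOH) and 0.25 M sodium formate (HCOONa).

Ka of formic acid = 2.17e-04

pKa = -log(2.17e-04) = 3.66. pH = pKa + log([A⁻]/[HA]) = 3.66 + log(0.25/0.25)

pH = 3.66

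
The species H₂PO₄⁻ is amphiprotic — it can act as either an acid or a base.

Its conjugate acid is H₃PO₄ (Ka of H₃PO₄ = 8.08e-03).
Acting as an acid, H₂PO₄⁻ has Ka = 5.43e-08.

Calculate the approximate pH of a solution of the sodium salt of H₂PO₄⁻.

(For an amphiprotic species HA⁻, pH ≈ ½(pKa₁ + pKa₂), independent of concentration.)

pKa₁ = -log(8.08e-03) = 2.09; pKa₂ = -log(5.43e-08) = 7.27. For an amphiprotic species, pH ≈ ½(pKa₁ + pKa₂) = ½(2.09 + 7.27) = 4.68.

pH = 4.68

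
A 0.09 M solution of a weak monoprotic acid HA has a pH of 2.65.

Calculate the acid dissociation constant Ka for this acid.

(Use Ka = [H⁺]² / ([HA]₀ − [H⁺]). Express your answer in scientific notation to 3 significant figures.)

[H⁺] = 10^(−pH) = 10^(−2.65) = 2.239e-03 M. For HA ⇌ H⁺ + A⁻, Ka = [H⁺][A⁻]/[HA] = [H⁺]² / ([HA]₀ − [H⁺]) = (2.239e-03)² / (0.09 − 2.239e-03) = 5.71e-05.

K_a = 5.71e-05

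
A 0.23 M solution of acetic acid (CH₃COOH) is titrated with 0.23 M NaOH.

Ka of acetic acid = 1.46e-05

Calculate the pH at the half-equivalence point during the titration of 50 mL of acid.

At half-equivalence [HA] = [A⁻], so Henderson-Hasselbalch gives pH = pKa = -log(1.46e-05) = 4.84.

pH = pKa = 4.84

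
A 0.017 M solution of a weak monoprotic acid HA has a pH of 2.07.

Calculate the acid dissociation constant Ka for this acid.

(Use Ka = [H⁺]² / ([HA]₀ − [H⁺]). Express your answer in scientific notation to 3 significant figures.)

[H⁺] = 10^(−pH) = 10^(−2.07) = 8.511e-03 M. For HA ⇌ H⁺ + A⁻, Ka = [H⁺][A⁻]/[HA] = [H⁺]² / ([HA]₀ − [H⁺]) = (8.511e-03)² / (0.017 − 8.511e-03) = 8.53e-03.

K_a = 8.53e-03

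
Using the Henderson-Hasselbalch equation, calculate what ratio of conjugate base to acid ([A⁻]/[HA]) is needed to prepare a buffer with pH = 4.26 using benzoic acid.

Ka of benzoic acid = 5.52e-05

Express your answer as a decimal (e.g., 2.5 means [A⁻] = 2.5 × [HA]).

pKa = -log(5.52e-05) = 4.2581. pH = pKa + log([A⁻]/[HA]), so log([A⁻]/[HA]) = pH − pKa = 4.26 − 4.2581 = 0.0019. [A⁻]/[HA] = 10^(0.0019) = 1.00

[A⁻]/[HA] = 1.00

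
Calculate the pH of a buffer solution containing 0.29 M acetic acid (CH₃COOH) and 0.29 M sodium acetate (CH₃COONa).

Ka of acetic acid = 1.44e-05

pKa = -log(1.44e-05) = 4.84. pH = pKa + log([A⁻]/[HA]) = 4.84 + log(0.29/0.29)

pH = 4.84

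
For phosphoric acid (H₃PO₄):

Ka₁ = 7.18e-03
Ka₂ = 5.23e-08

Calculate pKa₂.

pKa₂ = -log(Ka₂) = -log(5.23e-08) = 7.28.

pK_{a2} = 7.28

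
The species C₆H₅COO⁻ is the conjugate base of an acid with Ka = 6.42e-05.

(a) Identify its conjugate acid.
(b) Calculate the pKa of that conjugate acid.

(a) The conjugate acid is formed by adding one H⁺ to C₆H₅COO⁻, giving C₆H₅COOH. (b) pKa = -log(Ka) = -log(6.42e-05) = 4.19.

Conjugate acid: C₆H₅COOH; pK_a = 4.19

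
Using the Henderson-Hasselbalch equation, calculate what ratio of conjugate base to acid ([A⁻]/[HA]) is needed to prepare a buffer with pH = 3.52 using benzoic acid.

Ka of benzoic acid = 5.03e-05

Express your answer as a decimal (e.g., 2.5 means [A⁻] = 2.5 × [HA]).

pKa = -log(5.03e-05) = 4.2984. pH = pKa + log([A⁻]/[HA]), so log([A⁻]/[HA]) = pH − pKa = 3.52 − 4.2984 = -0.7784. [A⁻]/[HA] = 10^(-0.7784) = 0.167

[A⁻]/[HA] = 0.167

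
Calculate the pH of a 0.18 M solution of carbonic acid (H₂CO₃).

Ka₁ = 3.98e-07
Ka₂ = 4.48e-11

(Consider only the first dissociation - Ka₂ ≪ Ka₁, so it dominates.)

First dissociation dominates. From Ka₁ = [H⁺][HA⁻]/[H₂A], x² + Ka₁·x − Ka₁·C = 0 with C = 0.18 M and Ka₁ = 3.98e-07. Solving: [H⁺] = (−Ka₁ + √(Ka₁² + 4·Ka₁·C)) / 2 = 2.6746e-04 M. pH = -log(2.6746e-04) = 3.57.

pH = 3.57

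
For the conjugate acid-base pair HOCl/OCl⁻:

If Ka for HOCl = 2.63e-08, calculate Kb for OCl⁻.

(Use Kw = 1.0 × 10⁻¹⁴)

For a conjugate pair Ka × Kb = Kw, so Kb = Kw/Ka = 1.0 × 10⁻¹⁴ / 2.63e-08 = 3.80e-07.

K_b = 3.80e-07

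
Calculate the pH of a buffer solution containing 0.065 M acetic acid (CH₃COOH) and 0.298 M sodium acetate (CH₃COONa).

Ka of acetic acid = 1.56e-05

pKa = -log(1.56e-05) = 4.81. pH = pKa + log([A⁻]/[HA]) = 4.81 + log(0.298/0.065)

pH = 5.47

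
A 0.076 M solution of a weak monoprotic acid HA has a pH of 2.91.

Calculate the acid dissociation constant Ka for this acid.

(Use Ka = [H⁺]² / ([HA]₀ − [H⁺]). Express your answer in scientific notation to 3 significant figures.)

[H⁺] = 10^(−pH) = 10^(−2.91) = 1.230e-03 M. For HA ⇌ H⁺ + A⁻, Ka = [H⁺][A⁻]/[HA] = [H⁺]² / ([HA]₀ − [H⁺]) = (1.230e-03)² / (0.076 − 1.230e-03) = 2.02e-05.

K_a = 2.02e-05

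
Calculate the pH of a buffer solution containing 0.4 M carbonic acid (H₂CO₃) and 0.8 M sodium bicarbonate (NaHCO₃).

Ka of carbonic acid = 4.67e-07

pKa = -log(4.67e-07) = 6.33. pH = pKa + log([A⁻]/[HA]) = 6.33 + log(0.8/0.4)

pH = 6.63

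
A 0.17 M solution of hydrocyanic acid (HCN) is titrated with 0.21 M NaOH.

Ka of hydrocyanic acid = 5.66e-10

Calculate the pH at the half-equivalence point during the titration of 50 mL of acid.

At half-equivalence [HA] = [A⁻], so Henderson-Hasselbalch gives pH = pKa = -log(5.66e-10) = 9.25.

pH = pKa = 9.25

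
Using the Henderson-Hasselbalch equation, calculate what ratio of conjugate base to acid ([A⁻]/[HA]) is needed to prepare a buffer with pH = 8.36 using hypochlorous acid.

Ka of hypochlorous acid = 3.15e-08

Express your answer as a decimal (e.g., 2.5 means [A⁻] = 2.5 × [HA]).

pKa = -log(3.15e-08) = 7.5017. pH = pKa + log([A⁻]/[HA]), so log([A⁻]/[HA]) = pH − pKa = 8.36 − 7.5017 = 0.8583. [A⁻]/[HA] = 10^(0.8583) = 7.22

[A⁻]/[HA] = 7.22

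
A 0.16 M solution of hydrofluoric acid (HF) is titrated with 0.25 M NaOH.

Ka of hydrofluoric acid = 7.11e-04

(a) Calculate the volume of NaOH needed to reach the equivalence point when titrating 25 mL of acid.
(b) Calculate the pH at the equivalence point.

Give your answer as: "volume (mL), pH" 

moles acid = 0.16 × 25/1000 = 0.004 mol; V_base = moles/0.25 × 1000 = 16.0 mL. At equivalence only the conjugate base is present: [A⁻] = 0.004/0.041 = 9.7561e-02 M. Kb = Kw/Ka = 1.41e-11; [OH⁻] = √(Kb × [A⁻]) = 1.1714e-06; pOH = 5.93; pH = 14 - pOH = 8.07.

V = 16.0 mL, pH = 8.07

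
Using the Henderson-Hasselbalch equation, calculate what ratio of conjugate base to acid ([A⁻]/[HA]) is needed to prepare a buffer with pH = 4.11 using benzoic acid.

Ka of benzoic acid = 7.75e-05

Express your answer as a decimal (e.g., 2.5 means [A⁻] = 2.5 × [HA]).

pKa = -log(7.75e-05) = 4.1107. pH = pKa + log([A⁻]/[HA]), so log([A⁻]/[HA]) = pH − pKa = 4.11 − 4.1107 = -0.0007. [A⁻]/[HA] = 10^(-0.0007) = 0.998

[A⁻]/[HA] = 0.998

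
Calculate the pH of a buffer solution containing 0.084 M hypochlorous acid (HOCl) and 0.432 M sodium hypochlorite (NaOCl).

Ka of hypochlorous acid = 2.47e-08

pKa = -log(2.47e-08) = 7.61. pH = pKa + log([A⁻]/[HA]) = 7.61 + log(0.432/0.084)

pH = 8.32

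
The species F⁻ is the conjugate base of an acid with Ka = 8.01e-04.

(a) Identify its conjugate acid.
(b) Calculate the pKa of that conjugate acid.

(a) The conjugate acid is formed by adding one H⁺ to F⁻, giving HF. (b) pKa = -log(Ka) = -log(8.01e-04) = 3.10.

Conjugate acid: HF; pK_a = 3.10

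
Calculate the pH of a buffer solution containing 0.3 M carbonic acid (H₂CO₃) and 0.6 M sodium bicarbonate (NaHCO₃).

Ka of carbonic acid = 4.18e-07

pKa = -log(4.18e-07) = 6.38. pH = pKa + log([A⁻]/[HA]) = 6.38 + log(0.6/0.3)

pH = 6.68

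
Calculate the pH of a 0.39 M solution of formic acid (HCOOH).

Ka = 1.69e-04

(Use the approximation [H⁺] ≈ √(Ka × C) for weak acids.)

[H⁺] = √(Ka × C) = √(1.69e-04 × 0.39) = 8.1185e-03. pH = -log(8.1185e-03)

pH = 2.09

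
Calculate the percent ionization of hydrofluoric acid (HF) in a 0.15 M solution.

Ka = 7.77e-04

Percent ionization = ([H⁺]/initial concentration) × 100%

Using Ka equilibrium: x² + Ka×x - Ka×C = 0. Solving: [H⁺] = 1.0414e-02. Percent = (1.0414e-02/0.15) × 100

Percent ionization = 6.94%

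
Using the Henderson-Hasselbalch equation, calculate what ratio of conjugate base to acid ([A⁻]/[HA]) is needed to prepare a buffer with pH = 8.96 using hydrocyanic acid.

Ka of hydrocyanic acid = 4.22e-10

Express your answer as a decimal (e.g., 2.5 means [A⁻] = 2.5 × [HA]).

pKa = -log(4.22e-10) = 9.3747. pH = pKa + log([A⁻]/[HA]), so log([A⁻]/[HA]) = pH − pKa = 8.96 − 9.3747 = -0.4147. [A⁻]/[HA] = 10^(-0.4147) = 0.385

[A⁻]/[HA] = 0.385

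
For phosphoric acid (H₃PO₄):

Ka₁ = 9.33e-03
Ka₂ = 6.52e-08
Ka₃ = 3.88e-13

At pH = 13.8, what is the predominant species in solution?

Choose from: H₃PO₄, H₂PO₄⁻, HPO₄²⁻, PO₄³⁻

pKa₁ = 2.03, pKa₂ = 7.19, pKa₃ = 12.41. For a polyprotic acid the predominant species crosses at each pKa: below pKa_n the protonated form dominates, above it the deprotonated form does. At pH = 13.8, the predominant species is PO₄³⁻.

PO₄³⁻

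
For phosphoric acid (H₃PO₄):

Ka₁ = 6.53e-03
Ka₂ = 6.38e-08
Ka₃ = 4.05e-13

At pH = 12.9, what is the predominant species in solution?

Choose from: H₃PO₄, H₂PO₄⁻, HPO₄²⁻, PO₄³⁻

pKa₁ = 2.19, pKa₂ = 7.20, pKa₃ = 12.39. For a polyprotic acid the predominant species crosses at each pKa: below pKa_n the protonated form dominates, above it the deprotonated form does. At pH = 12.9, the predominant species is PO₄³⁻.

PO₄³⁻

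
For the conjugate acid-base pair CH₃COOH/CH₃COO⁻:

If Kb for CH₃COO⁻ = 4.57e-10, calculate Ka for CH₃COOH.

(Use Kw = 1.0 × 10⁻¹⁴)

For a conjugate pair Ka × Kb = Kw, so Ka = Kw/Kb = 1.0 × 10⁻¹⁴ / 4.57e-10 = 2.19e-05.

K_a = 2.19e-05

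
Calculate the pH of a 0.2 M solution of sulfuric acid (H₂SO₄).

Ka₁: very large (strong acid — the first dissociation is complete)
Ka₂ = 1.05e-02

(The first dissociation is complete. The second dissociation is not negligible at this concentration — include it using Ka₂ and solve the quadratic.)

First dissociation is complete: [H⁺]₀ = [HSO₄⁻]₀ = C = 0.2 M. Second dissociation HSO₄⁻ ⇌ H⁺ + SO₄²⁻: let x = [SO₄²⁻]. Ka₂ = (C + x)·x / (C − x) = 1.05e-02 → x² + (C + Ka₂)·x − Ka₂·C = 0 → x² + 0.21050·x − 2.100e-03 = 0. x = (−0.21050 + √(0.21050² + 4 × 2.100e-03)) / 2 = 9.5436e-03 M. [H⁺] = C + x = 0.2 + 9.5436e-03 = 2.0954e-01 M. pH = -log(2.0954e-01) = 0.68.

pH = 0.68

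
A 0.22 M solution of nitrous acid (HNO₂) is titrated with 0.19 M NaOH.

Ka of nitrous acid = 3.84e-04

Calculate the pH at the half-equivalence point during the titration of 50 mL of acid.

At half-equivalence [HA] = [A⁻], so Henderson-Hasselbalch gives pH = pKa = -log(3.84e-04) = 3.42.

pH = pKa = 3.42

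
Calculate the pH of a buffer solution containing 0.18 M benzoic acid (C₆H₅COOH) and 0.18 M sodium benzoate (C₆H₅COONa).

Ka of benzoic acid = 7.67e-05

pKa = -log(7.67e-05) = 4.12. pH = pKa + log([A⁻]/[HA]) = 4.12 + log(0.18/0.18)

pH = 4.12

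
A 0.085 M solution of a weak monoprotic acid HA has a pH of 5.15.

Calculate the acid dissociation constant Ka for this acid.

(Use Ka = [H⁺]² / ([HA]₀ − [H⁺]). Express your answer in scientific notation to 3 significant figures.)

[H⁺] = 10^(−pH) = 10^(−5.15) = 7.079e-06 M. For HA ⇌ H⁺ + A⁻, Ka = [H⁺][A⁻]/[HA] = [H⁺]² / ([HA]₀ − [H⁺]) = (7.079e-06)² / (0.085 − 7.079e-06) = 5.90e-10.

K_a = 5.90e-10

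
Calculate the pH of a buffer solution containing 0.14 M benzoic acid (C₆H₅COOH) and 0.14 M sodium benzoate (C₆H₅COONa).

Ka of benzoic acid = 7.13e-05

pKa = -log(7.13e-05) = 4.15. pH = pKa + log([A⁻]/[HA]) = 4.15 + log(0.14/0.14)

pH = 4.15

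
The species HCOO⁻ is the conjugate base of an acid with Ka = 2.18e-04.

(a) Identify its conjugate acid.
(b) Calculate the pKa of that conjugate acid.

(a) The conjugate acid is formed by adding one H⁺ to HCOO⁻, giving HCOOH. (b) pKa = -log(Ka) = -log(2.18e-04) = 3.66.

Conjugate acid: HCOOH; pK_a = 3.66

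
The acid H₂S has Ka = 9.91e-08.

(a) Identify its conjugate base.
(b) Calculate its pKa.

(a) The conjugate base is formed by removing one H⁺ from H₂S, giving HS⁻. (b) pKa = -log(Ka) = -log(9.91e-08) = 7.00.

Conjugate base: HS⁻; pK_a = 7.00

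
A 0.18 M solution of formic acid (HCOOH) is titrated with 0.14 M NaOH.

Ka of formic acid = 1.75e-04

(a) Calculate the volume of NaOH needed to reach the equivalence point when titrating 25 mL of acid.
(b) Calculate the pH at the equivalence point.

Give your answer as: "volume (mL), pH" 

moles acid = 0.18 × 25/1000 = 0.0045 mol; V_base = moles/0.14 × 1000 = 32.1 mL. At equivalence only the conjugate base is present: [A⁻] = 0.0045/0.057 = 7.8750e-02 M. Kb = Kw/Ka = 5.71e-11; [OH⁻] = √(Kb × [A⁻]) = 2.1213e-06; pOH = 5.67; pH = 14 - pOH = 8.33.

V = 32.1 mL, pH = 8.33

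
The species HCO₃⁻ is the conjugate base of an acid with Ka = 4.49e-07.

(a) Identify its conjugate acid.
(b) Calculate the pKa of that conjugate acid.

(a) The conjugate acid is formed by adding one H⁺ to HCO₃⁻, giving H₂CO₃. (b) pKa = -log(Ka) = -log(4.49e-07) = 6.35.

Conjugate acid: H₂CO₃; pK_a = 6.35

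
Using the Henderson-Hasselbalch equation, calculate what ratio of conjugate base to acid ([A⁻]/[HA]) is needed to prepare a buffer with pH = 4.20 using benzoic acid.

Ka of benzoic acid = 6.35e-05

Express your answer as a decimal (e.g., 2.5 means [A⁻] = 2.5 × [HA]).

pKa = -log(6.35e-05) = 4.1972. pH = pKa + log([A⁻]/[HA]), so log([A⁻]/[HA]) = pH − pKa = 4.20 − 4.1972 = 0.0028. [A⁻]/[HA] = 10^(0.0028) = 1.01

[A⁻]/[HA] = 1.01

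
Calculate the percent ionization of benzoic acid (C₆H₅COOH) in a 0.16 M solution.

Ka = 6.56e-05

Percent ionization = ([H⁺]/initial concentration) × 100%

Using Ka equilibrium: x² + Ka×x - Ka×C = 0. Solving: [H⁺] = 3.2071e-03. Percent = (3.2071e-03/0.16) × 100

Percent ionization = 2%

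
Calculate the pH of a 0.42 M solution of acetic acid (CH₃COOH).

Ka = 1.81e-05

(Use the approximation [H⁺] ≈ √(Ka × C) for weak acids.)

[H⁺] = √(Ka × C) = √(1.81e-05 × 0.42) = 2.7572e-03. pH = -log(2.7572e-03)

pH = 2.56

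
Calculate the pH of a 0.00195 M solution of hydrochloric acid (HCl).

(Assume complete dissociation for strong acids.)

[H⁺] = 0.00195 M for strong acid. pH = -log[H⁺] = -log(0.00195)

pH = 2.71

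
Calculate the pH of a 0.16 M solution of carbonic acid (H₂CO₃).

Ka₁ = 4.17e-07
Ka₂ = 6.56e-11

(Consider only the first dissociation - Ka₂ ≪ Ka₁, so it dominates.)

First dissociation dominates. From Ka₁ = [H⁺][HA⁻]/[H₂A], x² + Ka₁·x − Ka₁·C = 0 with C = 0.16 M and Ka₁ = 4.17e-07. Solving: [H⁺] = (−Ka₁ + √(Ka₁² + 4·Ka₁·C)) / 2 = 2.5809e-04 M. pH = -log(2.5809e-04) = 3.59.

pH = 3.59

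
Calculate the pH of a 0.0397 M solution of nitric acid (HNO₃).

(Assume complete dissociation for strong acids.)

[H⁺] = 0.0397 M for strong acid. pH = -log[H⁺] = -log(0.0397)

pH = 1.40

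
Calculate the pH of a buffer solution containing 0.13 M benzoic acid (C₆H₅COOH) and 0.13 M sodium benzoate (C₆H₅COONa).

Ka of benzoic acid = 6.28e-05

pKa = -log(6.28e-05) = 4.20. pH = pKa + log([A⁻]/[HA]) = 4.20 + log(0.13/0.13)

pH = 4.20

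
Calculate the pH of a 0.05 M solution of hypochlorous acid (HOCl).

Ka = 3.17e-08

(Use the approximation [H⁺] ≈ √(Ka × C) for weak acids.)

[H⁺] = √(Ka × C) = √(3.17e-08 × 0.05) = 3.9812e-05. pH = -log(3.9812e-05)

pH = 4.40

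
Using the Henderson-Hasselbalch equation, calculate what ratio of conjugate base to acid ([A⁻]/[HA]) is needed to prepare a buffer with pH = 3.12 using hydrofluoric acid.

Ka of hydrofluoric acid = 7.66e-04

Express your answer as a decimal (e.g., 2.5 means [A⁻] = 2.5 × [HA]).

pKa = -log(7.66e-04) = 3.1158. pH = pKa + log([A⁻]/[HA]), so log([A⁻]/[HA]) = pH − pKa = 3.12 − 3.1158 = 0.0042. [A⁻]/[HA] = 10^(0.0042) = 1.01

[A⁻]/[HA] = 1.01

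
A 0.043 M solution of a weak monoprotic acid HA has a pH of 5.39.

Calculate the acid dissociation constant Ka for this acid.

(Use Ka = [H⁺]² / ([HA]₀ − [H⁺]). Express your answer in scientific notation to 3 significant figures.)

[H⁺] = 10^(−pH) = 10^(−5.39) = 4.074e-06 M. For HA ⇌ H⁺ + A⁻, Ka = [H⁺][A⁻]/[HA] = [H⁺]² / ([HA]₀ − [H⁺]) = (4.074e-06)² / (0.043 − 4.074e-06) = 3.86e-10.

K_a = 3.86e-10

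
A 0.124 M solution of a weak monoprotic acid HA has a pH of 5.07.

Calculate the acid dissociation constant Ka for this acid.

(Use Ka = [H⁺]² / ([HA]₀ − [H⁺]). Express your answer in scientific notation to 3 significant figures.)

[H⁺] = 10^(−pH) = 10^(−5.07) = 8.511e-06 M. For HA ⇌ H⁺ + A⁻, Ka = [H⁺][A⁻]/[HA] = [H⁺]² / ([HA]₀ − [H⁺]) = (8.511e-06)² / (0.124 − 8.511e-06) = 5.84e-10.

K_a = 5.84e-10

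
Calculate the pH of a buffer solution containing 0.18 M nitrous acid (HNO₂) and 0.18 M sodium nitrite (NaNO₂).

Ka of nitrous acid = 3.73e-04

pKa = -log(3.73e-04) = 3.43. pH = pKa + log([A⁻]/[HA]) = 3.43 + log(0.18/0.18)

pH = 3.43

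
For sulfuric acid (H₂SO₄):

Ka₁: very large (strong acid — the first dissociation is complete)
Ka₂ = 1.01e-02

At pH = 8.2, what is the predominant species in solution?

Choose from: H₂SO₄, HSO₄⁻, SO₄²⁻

The first dissociation is complete, so H₂SO₄ itself is never the predominant species in water; pKa₂ = -log(1.01e-02) = 2.00. For a polyprotic acid the predominant species crosses at each pKa: below pKa_n the protonated form dominates, above it the deprotonated form does. At pH = 8.2, the predominant species is SO₄²⁻.

SO₄²⁻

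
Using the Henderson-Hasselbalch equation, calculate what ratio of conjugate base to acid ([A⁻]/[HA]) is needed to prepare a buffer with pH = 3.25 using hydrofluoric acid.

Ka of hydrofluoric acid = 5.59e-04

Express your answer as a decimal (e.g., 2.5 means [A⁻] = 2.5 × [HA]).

pKa = -log(5.59e-04) = 3.2526. pH = pKa + log([A⁻]/[HA]), so log([A⁻]/[HA]) = pH − pKa = 3.25 − 3.2526 = -0.0026. [A⁻]/[HA] = 10^(-0.0026) = 0.994

[A⁻]/[HA] = 0.994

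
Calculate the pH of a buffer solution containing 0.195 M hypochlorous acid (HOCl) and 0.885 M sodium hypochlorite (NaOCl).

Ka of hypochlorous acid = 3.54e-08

pKa = -log(3.54e-08) = 7.45. pH = pKa + log([A⁻]/[HA]) = 7.45 + log(0.885/0.195)

pH = 8.11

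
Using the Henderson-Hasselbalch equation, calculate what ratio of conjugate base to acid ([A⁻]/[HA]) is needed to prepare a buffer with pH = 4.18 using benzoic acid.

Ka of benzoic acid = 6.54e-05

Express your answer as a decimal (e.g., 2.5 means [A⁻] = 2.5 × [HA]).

pKa = -log(6.54e-05) = 4.1844. pH = pKa + log([A⁻]/[HA]), so log([A⁻]/[HA]) = pH − pKa = 4.18 − 4.1844 = -0.0044. [A⁻]/[HA] = 10^(-0.0044) = 0.990

[A⁻]/[HA] = 0.990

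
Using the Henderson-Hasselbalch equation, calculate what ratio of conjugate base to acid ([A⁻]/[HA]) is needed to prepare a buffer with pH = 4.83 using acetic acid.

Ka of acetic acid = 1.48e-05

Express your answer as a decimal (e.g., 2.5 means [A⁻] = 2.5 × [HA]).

pKa = -log(1.48e-05) = 4.8297. pH = pKa + log([A⁻]/[HA]), so log([A⁻]/[HA]) = pH − pKa = 4.83 − 4.8297 = 0.0003. [A⁻]/[HA] = 10^(0.0003) = 1.00

[A⁻]/[HA] = 1.00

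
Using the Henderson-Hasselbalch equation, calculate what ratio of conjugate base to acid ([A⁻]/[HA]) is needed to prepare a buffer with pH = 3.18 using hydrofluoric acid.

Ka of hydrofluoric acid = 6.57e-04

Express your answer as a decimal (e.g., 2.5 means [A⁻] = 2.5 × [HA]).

pKa = -log(6.57e-04) = 3.1824. pH = pKa + log([A⁻]/[HA]), so log([A⁻]/[HA]) = pH − pKa = 3.18 − 3.1824 = -0.0024. [A⁻]/[HA] = 10^(-0.0024) = 0.994

[A⁻]/[HA] = 0.994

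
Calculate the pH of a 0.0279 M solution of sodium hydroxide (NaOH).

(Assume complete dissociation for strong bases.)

[OH⁻] = 0.0279 M for strong base. pOH = -log[OH⁻] = 1.55, pH = 14 - pOH

pH = 12.45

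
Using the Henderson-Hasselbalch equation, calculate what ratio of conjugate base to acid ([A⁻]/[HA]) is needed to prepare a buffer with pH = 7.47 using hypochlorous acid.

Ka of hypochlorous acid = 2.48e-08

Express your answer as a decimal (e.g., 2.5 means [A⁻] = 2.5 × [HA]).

pKa = -log(2.48e-08) = 7.6055. pH = pKa + log([A⁻]/[HA]), so log([A⁻]/[HA]) = pH − pKa = 7.47 − 7.6055 = -0.1355. [A⁻]/[HA] = 10^(-0.1355) = 0.732

[A⁻]/[HA] = 0.732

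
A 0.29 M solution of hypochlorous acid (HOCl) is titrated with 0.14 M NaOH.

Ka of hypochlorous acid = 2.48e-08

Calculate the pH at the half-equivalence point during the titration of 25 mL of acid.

At half-equivalence [HA] = [A⁻], so Henderson-Hasselbalch gives pH = pKa = -log(2.48e-08) = 7.61.

pH = pKa = 7.61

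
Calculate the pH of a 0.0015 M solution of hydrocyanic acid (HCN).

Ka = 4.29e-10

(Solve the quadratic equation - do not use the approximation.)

x² + Ka×x - Ka×C = 0. Using quadratic formula: [H⁺] = 8.0197e-07

pH = 6.10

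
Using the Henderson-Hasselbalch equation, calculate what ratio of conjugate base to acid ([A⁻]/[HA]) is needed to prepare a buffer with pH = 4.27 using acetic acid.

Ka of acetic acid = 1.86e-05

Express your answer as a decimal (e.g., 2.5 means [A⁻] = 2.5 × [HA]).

pKa = -log(1.86e-05) = 4.7305. pH = pKa + log([A⁻]/[HA]), so log([A⁻]/[HA]) = pH − pKa = 4.27 − 4.7305 = -0.4605. [A⁻]/[HA] = 10^(-0.4605) = 0.346

[A⁻]/[HA] = 0.346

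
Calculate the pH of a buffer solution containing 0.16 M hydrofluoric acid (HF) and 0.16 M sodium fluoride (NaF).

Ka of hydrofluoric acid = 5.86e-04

pKa = -log(5.86e-04) = 3.23. pH = pKa + log([A⁻]/[HA]) = 3.23 + log(0.16/0.16)

pH = 3.23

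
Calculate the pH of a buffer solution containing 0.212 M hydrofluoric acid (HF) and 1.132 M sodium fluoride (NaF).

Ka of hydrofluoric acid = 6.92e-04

pKa = -log(6.92e-04) = 3.16. pH = pKa + log([A⁻]/[HA]) = 3.16 + log(1.132/0.212)

pH = 3.89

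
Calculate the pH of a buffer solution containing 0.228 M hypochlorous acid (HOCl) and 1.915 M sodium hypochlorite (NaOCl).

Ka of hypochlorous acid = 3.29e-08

pKa = -log(3.29e-08) = 7.48. pH = pKa + log([A⁻]/[HA]) = 7.48 + log(1.915/0.228)

pH = 8.41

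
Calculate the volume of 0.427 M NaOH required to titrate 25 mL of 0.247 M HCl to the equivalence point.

At equivalence: moles acid = moles base. moles HCl = 0.247 × 25/1000 = 0.006175 mol. V_base = moles / 0.427 × 1000 = 14.5 mL.

V_{base} = 14.5 mL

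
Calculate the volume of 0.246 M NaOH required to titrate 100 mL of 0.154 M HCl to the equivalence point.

At equivalence: moles acid = moles base. moles HCl = 0.154 × 100/1000 = 0.0154 mol. V_base = moles / 0.246 × 1000 = 62.6 mL.

V_{base} = 62.6 mL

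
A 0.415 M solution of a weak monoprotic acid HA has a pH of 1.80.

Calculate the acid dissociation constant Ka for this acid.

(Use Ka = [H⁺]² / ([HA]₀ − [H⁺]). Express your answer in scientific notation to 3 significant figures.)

[H⁺] = 10^(−pH) = 10^(−1.80) = 1.585e-02 M. For HA ⇌ H⁺ + A⁻, Ka = [H⁺][A⁻]/[HA] = [H⁺]² / ([HA]₀ − [H⁺]) = (1.585e-02)² / (0.415 − 1.585e-02) = 6.29e-04.

K_a = 6.29e-04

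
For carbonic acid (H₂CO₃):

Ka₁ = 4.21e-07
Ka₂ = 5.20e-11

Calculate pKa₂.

pKa₂ = -log(Ka₂) = -log(5.20e-11) = 10.28.

pK_{a2} = 10.28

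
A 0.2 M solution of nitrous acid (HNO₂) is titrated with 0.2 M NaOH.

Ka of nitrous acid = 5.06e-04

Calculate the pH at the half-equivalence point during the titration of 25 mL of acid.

At half-equivalence [HA] = [A⁻], so Henderson-Hasselbalch gives pH = pKa = -log(5.06e-04) = 3.30.

pH = pKa = 3.30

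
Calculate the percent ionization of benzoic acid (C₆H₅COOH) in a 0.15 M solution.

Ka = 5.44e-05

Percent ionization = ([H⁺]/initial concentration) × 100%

Using Ka equilibrium: x² + Ka×x - Ka×C = 0. Solving: [H⁺] = 2.8295e-03. Percent = (2.8295e-03/0.15) × 100

Percent ionization = 1.89%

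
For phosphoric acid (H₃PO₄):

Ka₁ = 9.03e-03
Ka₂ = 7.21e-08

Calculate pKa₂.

pKa₂ = -log(Ka₂) = -log(7.21e-08) = 7.14.

pK_{a2} = 7.14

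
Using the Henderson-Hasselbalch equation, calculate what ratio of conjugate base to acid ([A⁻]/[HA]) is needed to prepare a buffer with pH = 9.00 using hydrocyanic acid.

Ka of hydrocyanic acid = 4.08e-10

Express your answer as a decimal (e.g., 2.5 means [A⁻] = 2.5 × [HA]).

pKa = -log(4.08e-10) = 9.3893. pH = pKa + log([A⁻]/[HA]), so log([A⁻]/[HA]) = pH − pKa = 9.00 − 9.3893 = -0.3893. [A⁻]/[HA] = 10^(-0.3893) = 0.408

[A⁻]/[HA] = 0.408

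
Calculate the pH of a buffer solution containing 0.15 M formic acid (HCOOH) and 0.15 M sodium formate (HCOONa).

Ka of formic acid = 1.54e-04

pKa = -log(1.54e-04) = 3.81. pH = pKa + log([A⁻]/[HA]) = 3.81 + log(0.15/0.15)

pH = 3.81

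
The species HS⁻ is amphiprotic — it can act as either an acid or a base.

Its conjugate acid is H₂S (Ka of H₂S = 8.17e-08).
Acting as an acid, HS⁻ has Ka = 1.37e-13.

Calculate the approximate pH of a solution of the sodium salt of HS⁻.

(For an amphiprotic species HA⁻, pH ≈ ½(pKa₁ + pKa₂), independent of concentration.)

pKa₁ = -log(8.17e-08) = 7.09; pKa₂ = -log(1.37e-13) = 12.86. For an amphiprotic species, pH ≈ ½(pKa₁ + pKa₂) = ½(7.09 + 12.86) = 9.98.

pH = 9.98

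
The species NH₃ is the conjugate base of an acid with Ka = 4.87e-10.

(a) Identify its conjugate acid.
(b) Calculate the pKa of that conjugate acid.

(a) The conjugate acid is formed by adding one H⁺ to NH₃, giving NH₄⁺. (b) pKa = -log(Ka) = -log(4.87e-10) = 9.31.

Conjugate acid: NH₄⁺; pK_a = 9.31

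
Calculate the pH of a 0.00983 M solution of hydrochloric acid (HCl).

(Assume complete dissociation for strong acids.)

[H⁺] = 0.00983 M for strong acid. pH = -log[H⁺] = -log(0.00983)

pH = 2.01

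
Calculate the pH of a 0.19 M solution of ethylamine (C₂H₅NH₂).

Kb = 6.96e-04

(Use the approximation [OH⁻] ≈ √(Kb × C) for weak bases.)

[OH⁻] = √(Kb × C) = √(6.96e-04 × 0.19) = 1.1500e-02. pOH = 1.94, pH = 14 - pOH

pH = 12.06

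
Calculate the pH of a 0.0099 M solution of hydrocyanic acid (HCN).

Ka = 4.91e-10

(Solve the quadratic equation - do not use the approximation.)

x² + Ka×x - Ka×C = 0. Using quadratic formula: [H⁺] = 2.2045e-06

pH = 5.66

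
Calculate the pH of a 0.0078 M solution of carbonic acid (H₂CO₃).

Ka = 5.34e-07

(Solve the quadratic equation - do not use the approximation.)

x² + Ka×x - Ka×C = 0. Using quadratic formula: [H⁺] = 6.4272e-05

pH = 4.19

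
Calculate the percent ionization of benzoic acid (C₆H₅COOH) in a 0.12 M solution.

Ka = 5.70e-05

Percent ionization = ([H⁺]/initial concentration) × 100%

Using Ka equilibrium: x² + Ka×x - Ka×C = 0. Solving: [H⁺] = 2.5870e-03. Percent = (2.5870e-03/0.12) × 100

Percent ionization = 2.16%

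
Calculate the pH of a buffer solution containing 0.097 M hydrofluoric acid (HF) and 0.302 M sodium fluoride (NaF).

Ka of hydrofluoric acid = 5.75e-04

pKa = -log(5.75e-04) = 3.24. pH = pKa + log([A⁻]/[HA]) = 3.24 + log(0.302/0.097)

pH = 3.73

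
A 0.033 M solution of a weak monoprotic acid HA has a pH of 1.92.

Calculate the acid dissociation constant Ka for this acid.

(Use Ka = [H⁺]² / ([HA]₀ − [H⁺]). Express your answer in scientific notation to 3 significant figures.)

[H⁺] = 10^(−pH) = 10^(−1.92) = 1.202e-02 M. For HA ⇌ H⁺ + A⁻, Ka = [H⁺][A⁻]/[HA] = [H⁺]² / ([HA]₀ − [H⁺]) = (1.202e-02)² / (0.033 − 1.202e-02) = 6.89e-03.

K_a = 6.89e-03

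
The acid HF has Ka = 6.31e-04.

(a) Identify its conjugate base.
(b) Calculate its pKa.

(a) The conjugate base is formed by removing one H⁺ from HF, giving F⁻. (b) pKa = -log(Ka) = -log(6.31e-04) = 3.20.

Conjugate base: F⁻; pK_a = 3.20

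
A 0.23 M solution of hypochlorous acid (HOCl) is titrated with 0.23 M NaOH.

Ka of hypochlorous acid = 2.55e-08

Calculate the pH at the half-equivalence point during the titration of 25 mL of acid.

At half-equivalence [HA] = [A⁻], so Henderson-Hasselbalch gives pH = pKa = -log(2.55e-08) = 7.59.

pH = pKa = 7.59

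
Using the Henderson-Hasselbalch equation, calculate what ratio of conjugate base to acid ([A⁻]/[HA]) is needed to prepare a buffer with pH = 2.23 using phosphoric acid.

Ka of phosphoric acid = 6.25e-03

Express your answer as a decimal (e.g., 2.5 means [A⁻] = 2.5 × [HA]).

pKa = -log(6.25e-03) = 2.2041. pH = pKa + log([A⁻]/[HA]), so log([A⁻]/[HA]) = pH − pKa = 2.23 − 2.2041 = 0.0259. [A⁻]/[HA] = 10^(0.0259) = 1.06

[A⁻]/[HA] = 1.06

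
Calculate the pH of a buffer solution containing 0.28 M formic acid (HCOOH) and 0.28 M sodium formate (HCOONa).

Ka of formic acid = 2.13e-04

pKa = -log(2.13e-04) = 3.67. pH = pKa + log([A⁻]/[HA]) = 3.67 + log(0.28/0.28)

pH = 3.67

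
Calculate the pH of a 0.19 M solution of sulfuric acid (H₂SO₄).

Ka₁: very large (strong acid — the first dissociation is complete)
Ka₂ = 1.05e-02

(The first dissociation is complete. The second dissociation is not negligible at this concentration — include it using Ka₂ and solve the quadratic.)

First dissociation is complete: [H⁺]₀ = [HSO₄⁻]₀ = C = 0.19 M. Second dissociation HSO₄⁻ ⇌ H⁺ + SO₄²⁻: let x = [SO₄²⁻]. Ka₂ = (C + x)·x / (C − x) = 1.05e-02 → x² + (C + Ka₂)·x − Ka₂·C = 0 → x² + 0.20050·x − 1.995e-03 = 0. x = (−0.20050 + √(0.20050² + 4 × 1.995e-03)) / 2 = 9.5000e-03 M. [H⁺] = C + x = 0.19 + 9.5000e-03 = 1.9950e-01 M. pH = -log(1.9950e-01) = 0.70.

pH = 0.70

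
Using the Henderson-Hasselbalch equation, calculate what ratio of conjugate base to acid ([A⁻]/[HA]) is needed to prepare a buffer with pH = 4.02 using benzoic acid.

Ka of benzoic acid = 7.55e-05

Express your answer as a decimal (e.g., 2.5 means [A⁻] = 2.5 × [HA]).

pKa = -log(7.55e-05) = 4.1221. pH = pKa + log([A⁻]/[HA]), so log([A⁻]/[HA]) = pH − pKa = 4.02 − 4.1221 = -0.1021. [A⁻]/[HA] = 10^(-0.1021) = 0.791

[A⁻]/[HA] = 0.791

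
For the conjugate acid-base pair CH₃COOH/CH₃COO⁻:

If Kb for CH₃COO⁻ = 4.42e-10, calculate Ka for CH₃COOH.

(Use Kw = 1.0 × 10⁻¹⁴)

For a conjugate pair Ka × Kb = Kw, so Ka = Kw/Kb = 1.0 × 10⁻¹⁴ / 4.42e-10 = 2.26e-05.

K_a = 2.26e-05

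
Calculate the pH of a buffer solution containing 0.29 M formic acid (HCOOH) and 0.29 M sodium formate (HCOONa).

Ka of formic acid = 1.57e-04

pKa = -log(1.57e-04) = 3.80. pH = pKa + log([A⁻]/[HA]) = 3.80 + log(0.29/0.29)

pH = 3.80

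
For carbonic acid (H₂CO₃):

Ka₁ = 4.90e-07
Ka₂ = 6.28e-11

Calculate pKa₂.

pKa₂ = -log(Ka₂) = -log(6.28e-11) = 10.20.

pK_{a2} = 10.20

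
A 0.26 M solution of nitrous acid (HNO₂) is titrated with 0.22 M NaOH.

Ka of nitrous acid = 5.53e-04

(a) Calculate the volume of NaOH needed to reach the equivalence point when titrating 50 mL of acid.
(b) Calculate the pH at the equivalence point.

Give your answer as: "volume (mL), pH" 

moles acid = 0.26 × 50/1000 = 0.013 mol; V_base = moles/0.22 × 1000 = 59.1 mL. At equivalence only the conjugate base is present: [A⁻] = 0.013/0.109 = 1.1917e-01 M. Kb = Kw/Ka = 1.81e-11; [OH⁻] = √(Kb × [A⁻]) = 1.4680e-06; pOH = 5.83; pH = 14 - pOH = 8.17.

V = 59.1 mL, pH = 8.17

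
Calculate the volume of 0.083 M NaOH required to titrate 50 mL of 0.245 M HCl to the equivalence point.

At equivalence: moles acid = moles base. moles HCl = 0.245 × 50/1000 = 0.01225 mol. V_base = moles / 0.083 × 1000 = 147.6 mL.

V_{base} = 147.6 mL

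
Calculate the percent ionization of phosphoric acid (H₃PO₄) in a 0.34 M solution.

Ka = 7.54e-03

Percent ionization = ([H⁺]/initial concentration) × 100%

Using Ka equilibrium: x² + Ka×x - Ka×C = 0. Solving: [H⁺] = 4.7002e-02. Percent = (4.7002e-02/0.34) × 100

Percent ionization = 13.8%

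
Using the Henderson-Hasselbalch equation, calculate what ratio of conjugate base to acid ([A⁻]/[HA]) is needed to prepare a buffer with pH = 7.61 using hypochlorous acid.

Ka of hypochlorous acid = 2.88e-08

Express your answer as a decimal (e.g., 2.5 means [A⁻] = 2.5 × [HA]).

pKa = -log(2.88e-08) = 7.5406. pH = pKa + log([A⁻]/[HA]), so log([A⁻]/[HA]) = pH − pKa = 7.61 − 7.5406 = 0.0694. [A⁻]/[HA] = 10^(0.0694) = 1.17

[A⁻]/[HA] = 1.17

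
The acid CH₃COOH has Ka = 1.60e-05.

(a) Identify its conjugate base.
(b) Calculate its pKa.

(a) The conjugate base is formed by removing one H⁺ from CH₃COOH, giving CH₃COO⁻. (b) pKa = -log(Ka) = -log(1.60e-05) = 4.80.

Conjugate base: CH₃COO⁻; pK_a = 4.80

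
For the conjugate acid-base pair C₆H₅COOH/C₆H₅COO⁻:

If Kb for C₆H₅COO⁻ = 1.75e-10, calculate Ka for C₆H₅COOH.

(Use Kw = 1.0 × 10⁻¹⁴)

For a conjugate pair Ka × Kb = Kw, so Ka = Kw/Kb = 1.0 × 10⁻¹⁴ / 1.75e-10 = 5.71e-05.

K_a = 5.71e-05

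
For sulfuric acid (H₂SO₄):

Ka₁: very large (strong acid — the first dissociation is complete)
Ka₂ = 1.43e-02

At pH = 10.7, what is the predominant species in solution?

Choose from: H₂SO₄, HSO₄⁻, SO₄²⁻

The first dissociation is complete, so H₂SO₄ itself is never the predominant species in water; pKa₂ = -log(1.43e-02) = 1.84. For a polyprotic acid the predominant species crosses at each pKa: below pKa_n the protonated form dominates, above it the deprotonated form does. At pH = 10.7, the predominant species is SO₄²⁻.

SO₄²⁻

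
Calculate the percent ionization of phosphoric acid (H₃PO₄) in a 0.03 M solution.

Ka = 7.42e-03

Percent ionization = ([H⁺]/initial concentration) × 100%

Using Ka equilibrium: x² + Ka×x - Ka×C = 0. Solving: [H⁺] = 1.1664e-02. Percent = (1.1664e-02/0.03) × 100

Percent ionization = 38.9%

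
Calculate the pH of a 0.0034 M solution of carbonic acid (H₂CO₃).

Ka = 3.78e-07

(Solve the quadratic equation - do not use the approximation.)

x² + Ka×x - Ka×C = 0. Using quadratic formula: [H⁺] = 3.5661e-05

pH = 4.45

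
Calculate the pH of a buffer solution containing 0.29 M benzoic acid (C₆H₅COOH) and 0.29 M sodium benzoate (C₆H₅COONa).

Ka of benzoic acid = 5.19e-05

pKa = -log(5.19e-05) = 4.28. pH = pKa + log([A⁻]/[HA]) = 4.28 + log(0.29/0.29)

pH = 4.28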